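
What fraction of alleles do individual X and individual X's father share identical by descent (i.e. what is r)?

0.5

Each parent–offspring link contributes a factor of 1/2, and independent paths through distinct common ancestors add.
One parent–offspring link: r = (1/2)^1 = 1/2.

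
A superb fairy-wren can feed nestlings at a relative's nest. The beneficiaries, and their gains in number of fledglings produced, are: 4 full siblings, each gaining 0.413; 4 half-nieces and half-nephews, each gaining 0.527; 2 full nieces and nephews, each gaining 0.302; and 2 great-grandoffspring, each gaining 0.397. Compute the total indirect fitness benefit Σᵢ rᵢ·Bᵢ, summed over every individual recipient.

r to a full sibling = 1/2 (full sibs share both parents — two paths of length 2: r = 2·(1/2)^2 = 1/2).
r to a half-niece or half-nephew = 1/8 (half-aunt/uncle↔niece/nephew: one path of length 3: r = (1/2)^3 = 1/8).
r to a full niece or nephew = 0.25 (full aunt/uncle↔niece/nephew: two paths of length 3 through the shared grandparent pair: r = 2·(1/2)^3 = 1/4).
r to a great-grandoffspring = 0.125 (three parent–offspring links: r = (1/2)^3 = 1/8).
Summing one r·B term per recipient: 4·0.5·0.413 + 4·0.125·0.527 + 2·0.25·0.302 + 2·0.125·0.397 = 1.33975.

1.33975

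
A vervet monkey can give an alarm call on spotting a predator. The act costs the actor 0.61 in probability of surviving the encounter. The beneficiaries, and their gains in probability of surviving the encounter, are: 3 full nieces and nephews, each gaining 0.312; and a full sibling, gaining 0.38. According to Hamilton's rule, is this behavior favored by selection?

Hamilton's rule: the trait is favored when the sum of r·B over every recipient exceeds the actor's cost C.
r to a full niece or nephew = 0.25 (full aunt/uncle↔niece/nephew: two paths of length 3 through the shared grandparent pair: r = 2·(1/2)^3 = 1/4).
r to a full sibling = 0.5 (full sibs share both parents — two paths of length 2: r = 2·(1/2)^2 = 1/2).
Summing one r·B term per recipient: 3·0.25·0.312 + 1·0.5·0.38 = 0.424.
0.424 < 0.61: the indirect benefit is less than the cost.

No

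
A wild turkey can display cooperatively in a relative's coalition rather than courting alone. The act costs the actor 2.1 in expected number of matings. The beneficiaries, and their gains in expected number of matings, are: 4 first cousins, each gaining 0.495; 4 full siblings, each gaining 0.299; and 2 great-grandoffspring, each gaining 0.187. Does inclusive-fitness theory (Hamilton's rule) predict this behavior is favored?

Hamilton's rule: the trait is favored when the sum of r·B over every recipient exceeds the actor's cost C.
r to a first cousin = 0.125 (first cousins share one grandparent pair — two paths of length 4: r = 2·(1/2)^4 = 1/8).
r to a full sibling = 0.5 (full sibs share both parents — two paths of length 2: r = 2·(1/2)^2 = 1/2).
r to a great-grandoffspring = 0.125 (three parent–offspring links: r = (1/2)^3 = 1/8).
Summing one r·B term per recipient: 4·0.125·0.495 + 4·0.5·0.299 + 2·0.125·0.187 = 0.89225.
0.89225 < 2.1: the indirect benefit is less than the cost.

No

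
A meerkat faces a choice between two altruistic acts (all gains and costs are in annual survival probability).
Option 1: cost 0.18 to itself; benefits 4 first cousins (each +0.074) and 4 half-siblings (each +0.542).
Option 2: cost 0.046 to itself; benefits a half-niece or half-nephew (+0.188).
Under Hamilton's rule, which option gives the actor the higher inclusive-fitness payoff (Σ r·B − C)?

Option 1: r to a first cousin = 0.125.
Option 1: r to a half-sibling = 0.25.
Option 1: Σ r·B − C = (4·0.125·0.074 + 4·0.25·0.542) − 0.18 = 0.399.
Option 2: r to a half-niece or half-nephew = 0.125.
Option 2: Σ r·B − C = (1·0.125·0.188) − 0.046 = -0.0225.
Option 1 has the higher net inclusive-fitness payoff.

Option 1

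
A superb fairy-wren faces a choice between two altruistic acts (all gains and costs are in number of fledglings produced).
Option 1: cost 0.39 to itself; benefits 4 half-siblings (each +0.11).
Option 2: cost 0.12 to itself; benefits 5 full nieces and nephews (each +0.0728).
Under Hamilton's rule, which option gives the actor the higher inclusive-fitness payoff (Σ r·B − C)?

Option 2

Option 1: r to a half-sibling = 0.25.
Option 1: Σ r·B − C = (4·0.25·0.11) − 0.39 = -0.28.
Option 2: r to a full niece or nephew = 0.25.
Option 2: Σ r·B − C = (5·0.25·0.0728) − 0.12 = -0.029.
Option 2 has the higher net inclusive-fitness payoff.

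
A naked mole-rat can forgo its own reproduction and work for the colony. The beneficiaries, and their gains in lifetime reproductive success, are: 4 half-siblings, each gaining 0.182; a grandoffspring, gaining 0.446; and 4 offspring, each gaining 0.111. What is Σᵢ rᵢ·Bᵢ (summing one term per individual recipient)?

0.5155

r to a half-sibling = 0.25 (half-sibs share one parent — one path of length 2: r = (1/2)^2 = 1/4).
r to a grandoffspring = 1/4 (two parent–offspring links: r = (1/2)^2 = 1/4).
r to an offspring = 1/2 (one parent–offspring link: r = (1/2)^1 = 1/2).
Summing one r·B term per recipient: 4·0.25·0.182 + 1·0.25·0.446 + 4·0.5·0.111 = 0.5155.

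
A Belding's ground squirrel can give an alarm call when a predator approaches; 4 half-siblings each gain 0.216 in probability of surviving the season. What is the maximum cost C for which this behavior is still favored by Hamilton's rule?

r to a half-sibling = 1/4 (half-sibs share one parent — one path of length 2: r = (1/2)^2 = 1/4).
Hamilton's rule: n·r·B > C, so the trait is favored while C < n·r·B = 4·0.25·0.216 = 0.216.

0.216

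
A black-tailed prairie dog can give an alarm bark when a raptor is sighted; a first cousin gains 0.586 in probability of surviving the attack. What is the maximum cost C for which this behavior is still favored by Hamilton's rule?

0.07325

r to a first cousin = 0.125 (first cousins share one grandparent pair — two paths of length 4: r = 2·(1/2)^4 = 1/8).
Hamilton's rule: n·r·B > C, so the trait is favored while C < n·r·B = 1·0.125·0.586 = 0.07325.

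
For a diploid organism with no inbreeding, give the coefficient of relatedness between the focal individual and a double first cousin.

0.25

Each parent–offspring link contributes a factor of 1/2, and independent paths through distinct common ancestors add.
Double first cousins share both grandparent pairs — four paths of length 4: r = 4·(1/2)^4 = 1/4.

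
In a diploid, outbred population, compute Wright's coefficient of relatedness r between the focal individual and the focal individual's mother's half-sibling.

0.125

Each parent–offspring link contributes a factor of 1/2, and independent paths through distinct common ancestors add.
Half-aunt/uncle↔niece/nephew: one path of length 3: r = (1/2)^3 = 1/8.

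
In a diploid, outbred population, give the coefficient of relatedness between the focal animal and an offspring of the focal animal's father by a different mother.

0.25

Each parent–offspring link contributes a factor of 1/2, and independent paths through distinct common ancestors add.
Half-sibs share one parent — one path of length 2: r = (1/2)^2 = 1/4.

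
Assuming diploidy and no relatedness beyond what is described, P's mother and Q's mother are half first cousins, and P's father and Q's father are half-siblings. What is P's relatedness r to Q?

0.078125

Wright's path rule: contributions from independent ancestry routes add.
P and Q are related in two ways: half second cousins through their mothers (r = 1/64) and half first cousins through their fathers (r = 1/16).
r = 1/64 + 1/16 = 0.078125.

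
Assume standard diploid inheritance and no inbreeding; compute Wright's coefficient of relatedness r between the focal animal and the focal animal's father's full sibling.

Each parent–offspring link contributes a factor of 1/2, and independent paths through distinct common ancestors add.
Full aunt/uncle↔niece/nephew: two paths of length 3 through the shared grandparent pair: r = 2·(1/2)^3 = 1/4.

0.25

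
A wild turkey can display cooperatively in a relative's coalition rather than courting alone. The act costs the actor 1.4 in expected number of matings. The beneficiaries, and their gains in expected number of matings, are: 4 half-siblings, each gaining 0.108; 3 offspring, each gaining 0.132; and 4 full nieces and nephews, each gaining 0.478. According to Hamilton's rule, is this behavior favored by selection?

Hamilton's rule: the trait is favored when the sum of r·B over every recipient exceeds the actor's cost C.
r to a half-sibling = 0.25 (half-sibs share one parent — one path of length 2: r = (1/2)^2 = 1/4).
r to an offspring = 0.5 (one parent–offspring link: r = (1/2)^1 = 1/2).
r to a full niece or nephew = 0.25 (full aunt/uncle↔niece/nephew: two paths of length 3 through the shared grandparent pair: r = 2·(1/2)^3 = 1/4).
Summing one r·B term per recipient: 4·0.25·0.108 + 3·0.5·0.132 + 4·0.25·0.478 = 0.784.
0.784 < 1.4: the indirect benefit is less than the cost.

No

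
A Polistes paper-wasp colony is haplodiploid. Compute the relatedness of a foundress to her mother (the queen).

0.5

One meiotic link between diploid queen and diploid daughter: r = 1/2.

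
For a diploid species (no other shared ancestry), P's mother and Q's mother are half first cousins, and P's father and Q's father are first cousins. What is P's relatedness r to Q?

0.046875

Relatedness sums over independent paths through distinct common ancestors.
P and Q are related in two ways: half second cousins through their mothers (r = 1/64) and second cousins through their fathers (r = 1/32).
r = 1/64 + 1/32 = 0.046875.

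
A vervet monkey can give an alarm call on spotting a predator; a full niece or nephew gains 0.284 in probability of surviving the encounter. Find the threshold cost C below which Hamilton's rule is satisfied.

0.071

r to a full niece or nephew = 0.25 (full aunt/uncle↔niece/nephew: two paths of length 3 through the shared grandparent pair: r = 2·(1/2)^3 = 1/4).
Hamilton's rule: n·r·B > C, so the trait is favored while C < n·r·B = 1·0.25·0.284 = 0.071.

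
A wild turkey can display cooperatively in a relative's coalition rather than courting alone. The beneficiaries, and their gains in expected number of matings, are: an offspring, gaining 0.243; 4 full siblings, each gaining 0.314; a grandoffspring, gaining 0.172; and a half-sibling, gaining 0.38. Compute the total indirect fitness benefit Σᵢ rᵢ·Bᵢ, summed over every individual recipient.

0.8875

r to an offspring = 0.5 (one parent–offspring link: r = (1/2)^1 = 1/2).
r to a full sibling = 1/2 (full sibs share both parents — two paths of length 2: r = 2·(1/2)^2 = 1/2).
r to a grandoffspring = 1/4 (two parent–offspring links: r = (1/2)^2 = 1/4).
r to a half-sibling = 1/4 (half-sibs share one parent — one path of length 2: r = (1/2)^2 = 1/4).
Summing one r·B term per recipient: 1·0.5·0.243 + 4·0.5·0.314 + 1·0.25·0.172 + 1·0.25·0.38 = 0.8875.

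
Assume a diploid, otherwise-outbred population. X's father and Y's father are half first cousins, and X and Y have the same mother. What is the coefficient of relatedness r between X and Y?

Wright's path rule: contributions from independent ancestry routes add.
X and Y are related in two ways: half second cousins through their fathers (r = 1/64) and half-sibs through their shared mother (r = 1/4).
r = 1/64 + 1/4 = 17/64 = 0.265625.

0.265625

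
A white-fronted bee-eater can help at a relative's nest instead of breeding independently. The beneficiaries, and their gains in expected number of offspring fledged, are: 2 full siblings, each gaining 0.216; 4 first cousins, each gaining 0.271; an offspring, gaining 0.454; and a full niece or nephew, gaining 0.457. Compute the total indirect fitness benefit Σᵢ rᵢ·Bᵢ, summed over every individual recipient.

0.69275

r to a full sibling = 0.5 (full sibs share both parents — two paths of length 2: r = 2·(1/2)^2 = 1/2).
r to a first cousin = 1/8 (first cousins share one grandparent pair — two paths of length 4: r = 2·(1/2)^4 = 1/8).
r to an offspring = 1/2 (one parent–offspring link: r = (1/2)^1 = 1/2).
r to a full niece or nephew = 1/4 (full aunt/uncle↔niece/nephew: two paths of length 3 through the shared grandparent pair: r = 2·(1/2)^3 = 1/4).
Summing one r·B term per recipient: 2·0.5·0.216 + 4·0.125·0.271 + 1·0.5·0.454 + 1·0.25·0.457 = 0.69275.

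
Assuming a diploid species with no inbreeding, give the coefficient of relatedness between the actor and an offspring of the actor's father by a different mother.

0.25

Each parent–offspring link contributes a factor of 1/2, and independent paths through distinct common ancestors add.
Half-sibs share one parent — one path of length 2: r = (1/2)^2 = 1/4.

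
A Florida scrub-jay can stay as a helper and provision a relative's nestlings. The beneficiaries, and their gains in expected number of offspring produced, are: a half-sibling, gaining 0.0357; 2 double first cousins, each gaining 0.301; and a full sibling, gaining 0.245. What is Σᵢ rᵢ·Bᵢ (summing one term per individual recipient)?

r to a half-sibling = 0.25 (half-sibs share one parent — one path of length 2: r = (1/2)^2 = 1/4).
r to a double first cousin = 1/4 (double first cousins share both grandparent pairs — four paths of length 4: r = 4·(1/2)^4 = 1/4).
r to a full sibling = 0.5 (full sibs share both parents — two paths of length 2: r = 2·(1/2)^2 = 1/2).
Summing one r·B term per recipient: 1·0.25·0.0357 + 2·0.25·0.301 + 1·0.5·0.245 = 0.281925.

0.281925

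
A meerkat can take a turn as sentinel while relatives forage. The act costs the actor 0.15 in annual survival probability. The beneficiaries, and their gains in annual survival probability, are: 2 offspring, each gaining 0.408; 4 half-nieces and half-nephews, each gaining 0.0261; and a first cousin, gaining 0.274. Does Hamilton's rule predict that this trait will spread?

Yes

Hamilton's rule: the trait is favored when the sum of r·B over every recipient exceeds the actor's cost C.
r to an offspring = 0.5 (one parent–offspring link: r = (1/2)^1 = 1/2).
r to a half-niece or half-nephew = 1/8 (half-aunt/uncle↔niece/nephew: one path of length 3: r = (1/2)^3 = 1/8).
r to a first cousin = 0.125 (first cousins share one grandparent pair — two paths of length 4: r = 2·(1/2)^4 = 1/8).
Summing one r·B term per recipient: 2·0.5·0.408 + 4·0.125·0.0261 + 1·0.125·0.274 = 0.4553.
0.4553 > 0.15: the indirect benefit exceeds the cost.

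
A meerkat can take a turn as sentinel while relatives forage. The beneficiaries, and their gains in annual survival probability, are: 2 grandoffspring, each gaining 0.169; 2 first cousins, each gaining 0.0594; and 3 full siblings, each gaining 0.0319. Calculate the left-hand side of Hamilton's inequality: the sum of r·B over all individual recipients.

0.1472

r to a grandoffspring = 1/4 (two parent–offspring links: r = (1/2)^2 = 1/4).
r to a first cousin = 0.125 (first cousins share one grandparent pair — two paths of length 4: r = 2·(1/2)^4 = 1/8).
r to a full sibling = 1/2 (full sibs share both parents — two paths of length 2: r = 2·(1/2)^2 = 1/2).
Summing one r·B term per recipient: 2·0.25·0.169 + 2·0.125·0.0594 + 3·0.5·0.0319 = 0.1472.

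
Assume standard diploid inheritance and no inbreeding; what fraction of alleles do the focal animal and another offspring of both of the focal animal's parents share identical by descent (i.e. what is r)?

0.5

Each parent–offspring link contributes a factor of 1/2, and independent paths through distinct common ancestors add.
Full sibs share both parents — two paths of length 2: r = 2·(1/2)^2 = 1/2.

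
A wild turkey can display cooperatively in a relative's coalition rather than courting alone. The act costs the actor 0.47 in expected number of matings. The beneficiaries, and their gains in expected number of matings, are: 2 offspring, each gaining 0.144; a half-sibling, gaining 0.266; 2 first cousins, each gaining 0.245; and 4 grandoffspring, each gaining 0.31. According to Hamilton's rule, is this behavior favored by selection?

Hamilton's rule: the trait is favored when the sum of r·B over every recipient exceeds the actor's cost C.
r to an offspring = 0.5 (one parent–offspring link: r = (1/2)^1 = 1/2).
r to a half-sibling = 1/4 (half-sibs share one parent — one path of length 2: r = (1/2)^2 = 1/4).
r to a first cousin = 0.125 (first cousins share one grandparent pair — two paths of length 4: r = 2·(1/2)^4 = 1/8).
r to a grandoffspring = 1/4 (two parent–offspring links: r = (1/2)^2 = 1/4).
Summing one r·B term per recipient: 2·0.5·0.144 + 1·0.25·0.266 + 2·0.125·0.245 + 4·0.25·0.31 = 0.58175.
0.58175 > 0.47: the indirect benefit exceeds the cost.

Yes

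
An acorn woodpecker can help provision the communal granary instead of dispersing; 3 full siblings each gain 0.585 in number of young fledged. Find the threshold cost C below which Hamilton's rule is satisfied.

r to a full sibling = 0.5 (full sibs share both parents — two paths of length 2: r = 2·(1/2)^2 = 1/2).
Hamilton's rule: n·r·B > C, so the trait is favored while C < n·r·B = 3·0.5·0.585 = 0.8775.

0.8775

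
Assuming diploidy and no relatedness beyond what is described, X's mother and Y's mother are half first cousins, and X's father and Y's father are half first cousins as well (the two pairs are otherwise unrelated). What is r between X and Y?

0.03125

Wright's path rule: contributions from independent ancestry routes add.
X and Y are related in two ways: half second cousins through their mothers (r = 1/64) and half second cousins through their fathers (r = 1/64).
r = 1/64 + 1/64 = 0.03125.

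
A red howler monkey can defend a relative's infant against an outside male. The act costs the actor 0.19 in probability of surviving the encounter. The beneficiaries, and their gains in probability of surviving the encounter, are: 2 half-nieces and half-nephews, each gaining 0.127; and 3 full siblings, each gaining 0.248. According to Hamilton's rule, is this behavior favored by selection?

Hamilton's rule: the trait is favored when the sum of r·B over every recipient exceeds the actor's cost C.
r to a half-niece or half-nephew = 1/8 (half-aunt/uncle↔niece/nephew: one path of length 3: r = (1/2)^3 = 1/8).
r to a full sibling = 0.5 (full sibs share both parents — two paths of length 2: r = 2·(1/2)^2 = 1/2).
Summing one r·B term per recipient: 2·0.125·0.127 + 3·0.5·0.248 = 0.40375.
0.40375 > 0.19: the indirect benefit exceeds the cost.

Yes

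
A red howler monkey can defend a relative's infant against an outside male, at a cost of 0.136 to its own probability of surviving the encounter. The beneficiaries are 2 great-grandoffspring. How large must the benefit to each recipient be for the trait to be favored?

0.544

r to a great-grandoffspring = 0.125 (three parent–offspring links: r = (1/2)^3 = 1/8).
Hamilton's rule with n recipients of equal r: n·r·B > C, so B > C/(n·r) = 0.136/(2·0.125) = 0.544.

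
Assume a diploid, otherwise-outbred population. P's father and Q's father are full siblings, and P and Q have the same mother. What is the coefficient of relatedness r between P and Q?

With two independent routes of shared ancestry, r is the sum of the two contributions.
P and Q are related in two ways: first cousins through their fathers (r = 1/8) and half-sibs through their shared mother (r = 1/4).
r = 1/8 + 1/4 = 0.375.

0.375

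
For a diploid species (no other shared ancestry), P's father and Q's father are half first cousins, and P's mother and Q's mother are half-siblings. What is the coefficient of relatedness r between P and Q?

Independent pedigree routes through distinct common ancestors add.
P and Q are related in two ways: half second cousins through their fathers (r = 1/64) and half first cousins through their mothers (r = 1/16).
r = 1/64 + 1/16 = 0.078125.

0.078125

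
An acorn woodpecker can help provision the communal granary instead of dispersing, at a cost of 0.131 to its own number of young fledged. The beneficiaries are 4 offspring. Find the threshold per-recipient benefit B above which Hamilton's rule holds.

0.0655

r to an offspring = 0.5 (one parent–offspring link: r = (1/2)^1 = 1/2).
Hamilton's rule with n recipients of equal r: n·r·B > C, so B > C/(n·r) = 0.131/(4·0.5) = 0.0655.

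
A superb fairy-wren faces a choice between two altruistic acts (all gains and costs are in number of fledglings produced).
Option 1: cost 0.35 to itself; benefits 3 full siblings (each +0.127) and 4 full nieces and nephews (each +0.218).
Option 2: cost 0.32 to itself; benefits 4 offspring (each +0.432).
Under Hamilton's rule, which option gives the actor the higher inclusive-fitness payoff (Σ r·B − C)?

Option 1: r to a full sibling = 0.5.
Option 1: r to a full niece or nephew = 0.25.
Option 1: Σ r·B − C = (3·0.5·0.127 + 4·0.25·0.218) − 0.35 = 0.0585.
Option 2: r to an offspring = 0.5.
Option 2: Σ r·B − C = (4·0.5·0.432) − 0.32 = 0.544.
Option 2 has the higher net inclusive-fitness payoff.

Option 2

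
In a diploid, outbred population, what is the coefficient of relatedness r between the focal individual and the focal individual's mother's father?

Each parent–offspring link contributes a factor of 1/2, and independent paths through distinct common ancestors add.
Two parent–offspring links: r = (1/2)^2 = 1/4.

0.25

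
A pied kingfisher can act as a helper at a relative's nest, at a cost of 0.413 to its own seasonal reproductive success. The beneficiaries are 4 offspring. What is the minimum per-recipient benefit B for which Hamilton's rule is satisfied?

r to an offspring = 0.5 (one parent–offspring link: r = (1/2)^1 = 1/2).
Hamilton's rule with n recipients of equal r: n·r·B > C, so B > C/(n·r) = 0.413/(4·0.5) = 0.2065.

0.2065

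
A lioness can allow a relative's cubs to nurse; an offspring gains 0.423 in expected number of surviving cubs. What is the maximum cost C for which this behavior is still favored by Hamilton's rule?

0.2115

r to an offspring = 0.5 (one parent–offspring link: r = (1/2)^1 = 1/2).
Hamilton's rule: n·r·B > C, so the trait is favored while C < n·r·B = 1·0.5·0.423 = 0.2115.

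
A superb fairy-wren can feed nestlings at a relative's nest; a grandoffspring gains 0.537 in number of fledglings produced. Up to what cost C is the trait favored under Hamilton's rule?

0.13425

r to a grandoffspring = 0.25 (two parent–offspring links: r = (1/2)^2 = 1/4).
Hamilton's rule: n·r·B > C, so the trait is favored while C < n·r·B = 1·0.25·0.537 = 0.13425.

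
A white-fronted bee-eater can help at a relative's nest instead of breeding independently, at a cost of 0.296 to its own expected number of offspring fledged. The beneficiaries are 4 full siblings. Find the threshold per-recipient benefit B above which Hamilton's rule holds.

r to a full sibling = 0.5 (full sibs share both parents — two paths of length 2: r = 2·(1/2)^2 = 1/2).
Hamilton's rule with n recipients of equal r: n·r·B > C, so B > C/(n·r) = 0.296/(4·0.5) = 0.148.

0.148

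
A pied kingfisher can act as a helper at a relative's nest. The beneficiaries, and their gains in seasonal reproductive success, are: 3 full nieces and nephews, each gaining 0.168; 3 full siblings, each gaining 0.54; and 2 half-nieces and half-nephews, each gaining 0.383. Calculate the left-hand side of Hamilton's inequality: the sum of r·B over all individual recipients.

1.03175

r to a full niece or nephew = 0.25 (full aunt/uncle↔niece/nephew: two paths of length 3 through the shared grandparent pair: r = 2·(1/2)^3 = 1/4).
r to a full sibling = 0.5 (full sibs share both parents — two paths of length 2: r = 2·(1/2)^2 = 1/2).
r to a half-niece or half-nephew = 1/8 (half-aunt/uncle↔niece/nephew: one path of length 3: r = (1/2)^3 = 1/8).
Summing one r·B term per recipient: 3·0.25·0.168 + 3·0.5·0.54 + 2·0.125·0.383 = 1.03175.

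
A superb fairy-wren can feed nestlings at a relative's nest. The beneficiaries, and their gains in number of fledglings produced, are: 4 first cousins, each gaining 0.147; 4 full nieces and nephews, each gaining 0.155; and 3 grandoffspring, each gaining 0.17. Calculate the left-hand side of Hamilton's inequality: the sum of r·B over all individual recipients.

r to a first cousin = 0.125 (first cousins share one grandparent pair — two paths of length 4: r = 2·(1/2)^4 = 1/8).
r to a full niece or nephew = 0.25 (full aunt/uncle↔niece/nephew: two paths of length 3 through the shared grandparent pair: r = 2·(1/2)^3 = 1/4).
r to a grandoffspring = 0.25 (two parent–offspring links: r = (1/2)^2 = 1/4).
Summing one r·B term per recipient: 4·0.125·0.147 + 4·0.25·0.155 + 3·0.25·0.17 = 0.356.

0.356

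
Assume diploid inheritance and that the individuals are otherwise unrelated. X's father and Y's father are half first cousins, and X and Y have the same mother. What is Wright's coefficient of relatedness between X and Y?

0.265625

Independent pedigree routes through distinct common ancestors add.
X and Y are related in two ways: half second cousins through their fathers (r = 1/64) and half-sibs through their shared mother (r = 1/4).
r = 1/64 + 1/4 = 17/64 = 0.265625.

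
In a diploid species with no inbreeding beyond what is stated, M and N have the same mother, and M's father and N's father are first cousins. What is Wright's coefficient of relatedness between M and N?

0.28125

Relatedness sums over independent paths through distinct common ancestors.
M and N are related in two ways: half-sibs through their shared mother (r = 1/4) and second cousins through their fathers (r = 1/32).
r = 1/4 + 1/32 = 0.28125.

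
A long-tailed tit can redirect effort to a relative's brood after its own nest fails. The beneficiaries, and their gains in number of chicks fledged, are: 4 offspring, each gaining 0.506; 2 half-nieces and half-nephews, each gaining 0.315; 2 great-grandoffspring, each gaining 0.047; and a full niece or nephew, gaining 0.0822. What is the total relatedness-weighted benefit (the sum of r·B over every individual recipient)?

r to an offspring = 1/2 (one parent–offspring link: r = (1/2)^1 = 1/2).
r to a half-niece or half-nephew = 1/8 (half-aunt/uncle↔niece/nephew: one path of length 3: r = (1/2)^3 = 1/8).
r to a great-grandoffspring = 1/8 (three parent–offspring links: r = (1/2)^3 = 1/8).
r to a full niece or nephew = 1/4 (full aunt/uncle↔niece/nephew: two paths of length 3 through the shared grandparent pair: r = 2·(1/2)^3 = 1/4).
Summing one r·B term per recipient: 4·0.5·0.506 + 2·0.125·0.315 + 2·0.125·0.047 + 1·0.25·0.0822 = 1.12305.

1.12305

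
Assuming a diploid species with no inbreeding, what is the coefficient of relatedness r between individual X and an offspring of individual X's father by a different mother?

Each parent–offspring link contributes a factor of 1/2, and independent paths through distinct common ancestors add.
Half-sibs share one parent — one path of length 2: r = (1/2)^2 = 1/4.

0.25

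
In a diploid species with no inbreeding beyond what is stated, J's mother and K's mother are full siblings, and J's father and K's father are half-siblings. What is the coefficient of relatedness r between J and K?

Wright's path rule: contributions from independent ancestry routes add.
J and K are related in two ways: first cousins through their mothers (r = 1/8) and half first cousins through their fathers (r = 1/16).
r = 1/8 + 1/16 = 3/16 = 0.1875.

0.1875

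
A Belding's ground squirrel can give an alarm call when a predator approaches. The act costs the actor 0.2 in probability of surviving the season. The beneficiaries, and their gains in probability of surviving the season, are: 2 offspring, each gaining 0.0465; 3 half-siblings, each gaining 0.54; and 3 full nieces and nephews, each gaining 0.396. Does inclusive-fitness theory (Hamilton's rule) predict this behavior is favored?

Hamilton's rule: the trait is favored when the sum of r·B over every recipient exceeds the actor's cost C.
r to an offspring = 0.5 (one parent–offspring link: r = (1/2)^1 = 1/2).
r to a half-sibling = 1/4 (half-sibs share one parent — one path of length 2: r = (1/2)^2 = 1/4).
r to a full niece or nephew = 1/4 (full aunt/uncle↔niece/nephew: two paths of length 3 through the shared grandparent pair: r = 2·(1/2)^3 = 1/4).
Summing one r·B term per recipient: 2·0.5·0.0465 + 3·0.25·0.54 + 3·0.25·0.396 = 0.7485.
0.7485 > 0.2: the indirect benefit exceeds the cost.

Yes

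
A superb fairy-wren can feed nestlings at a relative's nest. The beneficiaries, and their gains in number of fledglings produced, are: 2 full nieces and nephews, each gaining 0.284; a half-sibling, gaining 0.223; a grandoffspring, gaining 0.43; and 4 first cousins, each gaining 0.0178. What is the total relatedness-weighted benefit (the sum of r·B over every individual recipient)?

r to a full niece or nephew = 1/4 (full aunt/uncle↔niece/nephew: two paths of length 3 through the shared grandparent pair: r = 2·(1/2)^3 = 1/4).
r to a half-sibling = 1/4 (half-sibs share one parent — one path of length 2: r = (1/2)^2 = 1/4).
r to a grandoffspring = 0.25 (two parent–offspring links: r = (1/2)^2 = 1/4).
r to a first cousin = 0.125 (first cousins share one grandparent pair — two paths of length 4: r = 2·(1/2)^4 = 1/8).
Summing one r·B term per recipient: 2·0.25·0.284 + 1·0.25·0.223 + 1·0.25·0.43 + 4·0.125·0.0178 = 0.31415.

0.31415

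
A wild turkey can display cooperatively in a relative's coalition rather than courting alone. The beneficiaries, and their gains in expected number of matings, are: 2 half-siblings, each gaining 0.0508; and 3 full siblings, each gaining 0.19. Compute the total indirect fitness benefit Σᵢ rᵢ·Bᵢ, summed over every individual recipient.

0.3104

r to a half-sibling = 0.25 (half-sibs share one parent — one path of length 2: r = (1/2)^2 = 1/4).
r to a full sibling = 0.5 (full sibs share both parents — two paths of length 2: r = 2·(1/2)^2 = 1/2).
Summing one r·B term per recipient: 2·0.25·0.0508 + 3·0.5·0.19 = 0.3104.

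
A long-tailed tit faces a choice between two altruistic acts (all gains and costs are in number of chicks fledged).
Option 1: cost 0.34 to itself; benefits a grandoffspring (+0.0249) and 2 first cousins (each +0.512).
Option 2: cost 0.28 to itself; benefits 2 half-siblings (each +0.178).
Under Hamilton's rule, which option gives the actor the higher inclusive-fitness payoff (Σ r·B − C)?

Option 1: r to a grandoffspring = 0.25.
Option 1: r to a first cousin = 0.125.
Option 1: Σ r·B − C = (1·0.25·0.0249 + 2·0.125·0.512) − 0.34 = -0.205775.
Option 2: r to a half-sibling = 0.25.
Option 2: Σ r·B − C = (2·0.25·0.178) − 0.28 = -0.191.
Option 2 has the higher net inclusive-fitness payoff.

Option 2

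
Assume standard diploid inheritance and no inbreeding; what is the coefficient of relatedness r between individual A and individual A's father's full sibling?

0.25

Each parent–offspring link contributes a factor of 1/2, and independent paths through distinct common ancestors add.
Full aunt/uncle↔niece/nephew: two paths of length 3 through the shared grandparent pair: r = 2·(1/2)^3 = 1/4.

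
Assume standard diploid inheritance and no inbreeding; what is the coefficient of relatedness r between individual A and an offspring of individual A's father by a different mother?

Each parent–offspring link contributes a factor of 1/2, and independent paths through distinct common ancestors add.
Half-sibs share one parent — one path of length 2: r = (1/2)^2 = 1/4.

0.25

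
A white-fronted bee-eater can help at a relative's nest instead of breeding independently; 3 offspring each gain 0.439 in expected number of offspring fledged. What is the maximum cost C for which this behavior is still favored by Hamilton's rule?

r to an offspring = 1/2 (one parent–offspring link: r = (1/2)^1 = 1/2).
Hamilton's rule: n·r·B > C, so the trait is favored while C < n·r·B = 3·0.5·0.439 = 0.6585.

0.6585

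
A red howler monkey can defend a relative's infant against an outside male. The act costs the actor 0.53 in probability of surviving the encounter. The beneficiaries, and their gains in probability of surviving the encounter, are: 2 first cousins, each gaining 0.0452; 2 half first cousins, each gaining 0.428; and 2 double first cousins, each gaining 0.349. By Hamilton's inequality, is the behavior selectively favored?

Hamilton's rule: the trait is favored when the sum of r·B over every recipient exceeds the actor's cost C.
r to a first cousin = 0.125 (first cousins share one grandparent pair — two paths of length 4: r = 2·(1/2)^4 = 1/8).
r to a half first cousin = 0.0625 (half first cousins share one grandparent — one path of length 4: r = (1/2)^4 = 1/16).
r to a double first cousin = 0.25 (double first cousins share both grandparent pairs — four paths of length 4: r = 4·(1/2)^4 = 1/4).
Summing one r·B term per recipient: 2·0.125·0.0452 + 2·0.0625·0.428 + 2·0.25·0.349 = 0.2393.
0.2393 < 0.53: the indirect benefit is less than the cost.

No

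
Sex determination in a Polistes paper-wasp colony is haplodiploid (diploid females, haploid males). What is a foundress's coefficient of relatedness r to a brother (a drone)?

Her haploid brother carries none of their father's genes and a random half of their mother's genome; that half matches the maternal half of her own genome with probability 1/2: r = 1/2 · 1/2 = 1/4.

0.25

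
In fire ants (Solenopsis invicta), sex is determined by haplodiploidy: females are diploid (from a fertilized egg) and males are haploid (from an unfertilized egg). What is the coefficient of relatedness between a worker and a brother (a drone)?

Her haploid brother carries none of their father's genes and a random half of their mother's genome; that half matches the maternal half of her own genome with probability 1/2: r = 1/2 · 1/2 = 1/4.

0.25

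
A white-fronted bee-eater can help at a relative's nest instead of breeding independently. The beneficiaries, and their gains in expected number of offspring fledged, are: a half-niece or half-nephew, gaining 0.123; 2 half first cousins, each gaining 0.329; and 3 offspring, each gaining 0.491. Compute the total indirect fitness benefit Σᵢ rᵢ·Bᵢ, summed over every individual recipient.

0.793

r to a half-niece or half-nephew = 1/8 (half-aunt/uncle↔niece/nephew: one path of length 3: r = (1/2)^3 = 1/8).
r to a half first cousin = 0.0625 (half first cousins share one grandparent — one path of length 4: r = (1/2)^4 = 1/16).
r to an offspring = 0.5 (one parent–offspring link: r = (1/2)^1 = 1/2).
Summing one r·B term per recipient: 1·0.125·0.123 + 2·0.0625·0.329 + 3·0.5·0.491 = 0.793.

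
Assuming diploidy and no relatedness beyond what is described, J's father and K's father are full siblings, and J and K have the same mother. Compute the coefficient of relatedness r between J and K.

0.375

Wright's path rule: contributions from independent ancestry routes add.
J and K are related in two ways: first cousins through their fathers (r = 1/8) and half-sibs through their shared mother (r = 1/4).
r = 1/8 + 1/4 = 0.375.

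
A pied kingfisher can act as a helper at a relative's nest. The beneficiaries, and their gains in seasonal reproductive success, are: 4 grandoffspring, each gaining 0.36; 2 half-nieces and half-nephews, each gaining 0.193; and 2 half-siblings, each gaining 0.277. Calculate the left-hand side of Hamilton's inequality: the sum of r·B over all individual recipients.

r to a grandoffspring = 0.25 (two parent–offspring links: r = (1/2)^2 = 1/4).
r to a half-niece or half-nephew = 1/8 (half-aunt/uncle↔niece/nephew: one path of length 3: r = (1/2)^3 = 1/8).
r to a half-sibling = 0.25 (half-sibs share one parent — one path of length 2: r = (1/2)^2 = 1/4).
Summing one r·B term per recipient: 4·0.25·0.36 + 2·0.125·0.193 + 2·0.25·0.277 = 0.54675.

0.54675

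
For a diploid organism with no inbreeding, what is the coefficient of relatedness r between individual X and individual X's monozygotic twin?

1

Each parent–offspring link contributes a factor of 1/2, and independent paths through distinct common ancestors add.
Monozygotic twins share every allele identical by descent: r = 1.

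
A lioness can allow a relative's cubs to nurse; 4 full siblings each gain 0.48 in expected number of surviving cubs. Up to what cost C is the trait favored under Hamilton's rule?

0.96

r to a full sibling = 1/2 (full sibs share both parents — two paths of length 2: r = 2·(1/2)^2 = 1/2).
Hamilton's rule: n·r·B > C, so the trait is favored while C < n·r·B = 4·0.5·0.48 = 0.96.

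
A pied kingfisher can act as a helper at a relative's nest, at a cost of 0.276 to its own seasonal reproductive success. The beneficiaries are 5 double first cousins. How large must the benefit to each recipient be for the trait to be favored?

r to a double first cousin = 1/4 (double first cousins share both grandparent pairs — four paths of length 4: r = 4·(1/2)^4 = 1/4).
Hamilton's rule with n recipients of equal r: n·r·B > C, so B > C/(n·r) = 0.276/(5·0.25) = 0.2208.

0.2208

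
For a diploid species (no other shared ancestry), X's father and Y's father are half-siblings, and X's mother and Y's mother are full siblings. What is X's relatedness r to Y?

Independent pedigree routes through distinct common ancestors add.
X and Y are related in two ways: half first cousins through their fathers (r = 1/16) and first cousins through their mothers (r = 1/8).
r = 1/16 + 1/8 = 0.1875.

0.1875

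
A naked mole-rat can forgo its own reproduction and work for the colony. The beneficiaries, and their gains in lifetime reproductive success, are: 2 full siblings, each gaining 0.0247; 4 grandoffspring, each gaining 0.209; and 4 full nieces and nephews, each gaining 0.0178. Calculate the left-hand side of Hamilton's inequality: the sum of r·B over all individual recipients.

0.2515

r to a full sibling = 1/2 (full sibs share both parents — two paths of length 2: r = 2·(1/2)^2 = 1/2).
r to a grandoffspring = 0.25 (two parent–offspring links: r = (1/2)^2 = 1/4).
r to a full niece or nephew = 1/4 (full aunt/uncle↔niece/nephew: two paths of length 3 through the shared grandparent pair: r = 2·(1/2)^3 = 1/4).
Summing one r·B term per recipient: 2·0.5·0.0247 + 4·0.25·0.209 + 4·0.25·0.0178 = 0.2515.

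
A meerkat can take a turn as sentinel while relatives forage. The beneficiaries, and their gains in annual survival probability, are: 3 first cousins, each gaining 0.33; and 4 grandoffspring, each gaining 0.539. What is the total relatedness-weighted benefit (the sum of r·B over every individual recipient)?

r to a first cousin = 0.125 (first cousins share one grandparent pair — two paths of length 4: r = 2·(1/2)^4 = 1/8).
r to a grandoffspring = 0.25 (two parent–offspring links: r = (1/2)^2 = 1/4).
Summing one r·B term per recipient: 3·0.125·0.33 + 4·0.25·0.539 = 0.66275.

0.66275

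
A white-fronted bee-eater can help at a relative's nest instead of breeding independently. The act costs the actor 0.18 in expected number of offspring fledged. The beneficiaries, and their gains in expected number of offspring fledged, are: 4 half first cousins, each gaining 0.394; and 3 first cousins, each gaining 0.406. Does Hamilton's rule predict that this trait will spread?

Yes

Hamilton's rule: the trait is favored when the sum of r·B over every recipient exceeds the actor's cost C.
r to a half first cousin = 1/16 (half first cousins share one grandparent — one path of length 4: r = (1/2)^4 = 1/16).
r to a first cousin = 0.125 (first cousins share one grandparent pair — two paths of length 4: r = 2·(1/2)^4 = 1/8).
Summing one r·B term per recipient: 4·0.0625·0.394 + 3·0.125·0.406 = 0.25075.
0.25075 > 0.18: the indirect benefit exceeds the cost.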